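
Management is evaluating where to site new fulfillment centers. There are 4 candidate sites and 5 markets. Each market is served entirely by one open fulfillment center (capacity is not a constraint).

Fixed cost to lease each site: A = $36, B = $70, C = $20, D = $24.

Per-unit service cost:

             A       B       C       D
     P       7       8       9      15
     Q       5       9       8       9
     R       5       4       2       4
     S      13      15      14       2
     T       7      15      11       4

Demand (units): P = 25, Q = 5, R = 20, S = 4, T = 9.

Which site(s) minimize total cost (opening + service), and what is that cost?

For any fixed open set, each market goes to its cheapest open site; total = fixed + service.
{A, C, D}: P→A 7·25=175, Q→A 5·5=25, R→C 2·20=40, S→D 2·4=8, T→D 4·9=36. Service 284; fixed 80; total 364.
{A, D}: service 324 + fixed 60 = 384
{C, D}: P→C 9·25=225, Q→C 8·5=40, R→C 2·20=40, S→D 2·4=8, T→D 4·9=36. Service 349; fixed 44; total 393.
{A, B, C, D}: P→A 7·25=175, Q→A 5·5=25, R→C 2·20=40, S→D 2·4=8, T→D 4·9=36. Service 284; fixed 150; total 434.
No other subset beats 364.

Open A, C and D; minimum total cost 364.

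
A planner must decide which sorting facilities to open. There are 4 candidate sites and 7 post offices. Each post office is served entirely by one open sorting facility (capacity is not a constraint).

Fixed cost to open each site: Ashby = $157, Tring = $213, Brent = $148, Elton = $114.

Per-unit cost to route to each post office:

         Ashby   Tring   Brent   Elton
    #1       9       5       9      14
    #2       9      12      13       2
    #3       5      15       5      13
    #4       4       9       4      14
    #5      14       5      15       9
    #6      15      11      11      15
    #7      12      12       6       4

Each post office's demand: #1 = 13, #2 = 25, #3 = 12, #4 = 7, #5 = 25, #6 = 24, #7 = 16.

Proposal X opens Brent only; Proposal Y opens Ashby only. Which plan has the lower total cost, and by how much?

Proposal X is cheaper by 76.

Proposal X: {Brent}: #1→Brent 9·13=117, #2→Brent 13·25=325, #3→Brent 5·12=60, #4→Brent 4·7=28, #5→Brent 15·25=375, #6→Brent 11·24=264, #7→Brent 6·16=96. Service 1265; fixed 148; total 1413.
Proposal Y: {Ashby}: #1→Ashby 9·13=117, #2→Ashby 9·25=225, #3→Ashby 5·12=60, #4→Ashby 4·7=28, #5→Ashby 14·25=350, #6→Ashby 15·24=360, #7→Ashby 12·16=192. Service 1332; fixed 157; total 1489.
Difference: |1413 − 1489| = 76.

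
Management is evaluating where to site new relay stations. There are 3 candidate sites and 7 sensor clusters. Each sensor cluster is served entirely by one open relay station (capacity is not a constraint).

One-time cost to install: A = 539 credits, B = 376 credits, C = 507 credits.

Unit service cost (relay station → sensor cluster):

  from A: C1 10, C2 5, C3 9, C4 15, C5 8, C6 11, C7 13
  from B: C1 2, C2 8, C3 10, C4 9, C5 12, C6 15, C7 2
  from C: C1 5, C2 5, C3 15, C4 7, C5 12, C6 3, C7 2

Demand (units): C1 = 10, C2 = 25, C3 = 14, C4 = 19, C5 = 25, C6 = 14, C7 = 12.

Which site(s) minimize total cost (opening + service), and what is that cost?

Open C only; minimum total cost 1391.

For any fixed open set, each sensor cluster goes to its cheapest open site; total = fixed + service.
{C}: C1→C 5·10=50, C2→C 5·25=125, C3→C 15·14=210, C4→C 7·19=133, C5→C 12·25=300, C6→C 3·14=42, C7→C 2·12=24. Service 884; fixed 507; total 1391.
{B}: C1→B 2·10=20, C2→B 8·25=200, C3→B 10·14=140, C4→B 9·19=171, C5→B 12·25=300, C6→B 15·14=210, C7→B 2·12=24. Service 1065; fixed 376; total 1441.
{B, C}: service 784 + fixed 883 = 1667
{A, B, C}: service 670 + fixed 1422 = 2092
No other subset beats 1391.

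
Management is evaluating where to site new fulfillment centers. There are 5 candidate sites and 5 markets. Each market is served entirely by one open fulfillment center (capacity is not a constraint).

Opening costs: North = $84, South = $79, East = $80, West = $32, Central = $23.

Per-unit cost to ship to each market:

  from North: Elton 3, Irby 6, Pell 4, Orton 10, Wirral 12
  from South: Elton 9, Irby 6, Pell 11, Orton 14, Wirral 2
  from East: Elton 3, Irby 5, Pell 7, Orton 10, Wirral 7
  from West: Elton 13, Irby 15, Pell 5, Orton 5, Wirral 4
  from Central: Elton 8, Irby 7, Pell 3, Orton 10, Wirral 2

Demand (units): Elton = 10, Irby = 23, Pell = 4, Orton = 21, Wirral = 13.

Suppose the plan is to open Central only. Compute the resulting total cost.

Total cost: 512

Each market is assigned to its cheapest site among the open ones.
{Central}: Elton→Central 8·10=80, Irby→Central 7·23=161, Pell→Central 3·4=12, Orton→Central 10·21=210, Wirral→Central 2·13=26. Service 489; fixed 23; total 512.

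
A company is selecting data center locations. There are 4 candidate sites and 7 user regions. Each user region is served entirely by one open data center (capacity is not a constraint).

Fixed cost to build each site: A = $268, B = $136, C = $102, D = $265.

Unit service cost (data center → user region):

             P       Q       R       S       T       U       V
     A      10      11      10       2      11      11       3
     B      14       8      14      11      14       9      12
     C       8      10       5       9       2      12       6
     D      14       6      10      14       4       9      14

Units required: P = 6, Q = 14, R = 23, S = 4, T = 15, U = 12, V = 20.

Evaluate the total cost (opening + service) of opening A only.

Total cost: 1077

Each user region is assigned to its cheapest site among the open ones.
{A}: P→A 10·6=60, Q→A 11·14=154, R→A 10·23=230, S→A 2·4=8, T→A 11·15=165, U→A 11·12=132, V→A 3·20=60. Service 809; fixed 268; total 1077.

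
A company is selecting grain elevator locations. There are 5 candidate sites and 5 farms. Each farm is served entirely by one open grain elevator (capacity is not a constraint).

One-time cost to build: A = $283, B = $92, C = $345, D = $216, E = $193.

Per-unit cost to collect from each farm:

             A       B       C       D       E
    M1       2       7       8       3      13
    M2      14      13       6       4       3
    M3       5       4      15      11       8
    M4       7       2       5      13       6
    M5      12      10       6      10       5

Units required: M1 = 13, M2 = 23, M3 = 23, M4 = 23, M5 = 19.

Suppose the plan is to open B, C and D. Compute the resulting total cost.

Total cost: 1036

Each farm is assigned to its cheapest site among the open ones.
{B, C, D}: M1→D 3·13=39, M2→D 4·23=92, M3→B 4·23=92, M4→B 2·23=46, M5→C 6·19=114. Service 383; fixed 653; total 1036.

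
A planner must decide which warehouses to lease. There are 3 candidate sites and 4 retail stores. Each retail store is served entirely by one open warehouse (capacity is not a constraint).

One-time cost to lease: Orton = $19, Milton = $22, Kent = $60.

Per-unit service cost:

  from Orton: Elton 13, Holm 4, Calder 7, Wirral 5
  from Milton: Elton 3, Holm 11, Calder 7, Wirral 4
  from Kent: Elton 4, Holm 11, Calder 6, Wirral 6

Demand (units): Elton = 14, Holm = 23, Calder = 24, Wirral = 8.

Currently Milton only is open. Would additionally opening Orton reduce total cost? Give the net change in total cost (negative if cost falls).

Current service cost with {Milton}: 495.
Adding Orton: each retail store re-picks its cheapest; new service cost 334, saving 161.
Extra fixed cost: 19. Net change = 19 − 161 = -142.
(Totals: 517 → 375.)

Yes — net change −142 (cost falls by 142).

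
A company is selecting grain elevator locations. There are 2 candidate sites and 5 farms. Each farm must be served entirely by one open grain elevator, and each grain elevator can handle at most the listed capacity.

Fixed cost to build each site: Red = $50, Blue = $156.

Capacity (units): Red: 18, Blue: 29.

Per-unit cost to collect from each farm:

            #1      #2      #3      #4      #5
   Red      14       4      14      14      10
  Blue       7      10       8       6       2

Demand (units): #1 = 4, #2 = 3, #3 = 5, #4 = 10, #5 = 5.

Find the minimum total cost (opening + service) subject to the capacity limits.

Open {Blue}: #1→Blue 7·4=28, #2→Blue 10·3=30, #3→Blue 8·5=40, #4→Blue 6·10=60, #5→Blue 2·5=10.
Loads: Blue carries 27/29. Service 168; fixed 156; total 324.
Next best feasible plan costs 356.

Minimum total cost: 324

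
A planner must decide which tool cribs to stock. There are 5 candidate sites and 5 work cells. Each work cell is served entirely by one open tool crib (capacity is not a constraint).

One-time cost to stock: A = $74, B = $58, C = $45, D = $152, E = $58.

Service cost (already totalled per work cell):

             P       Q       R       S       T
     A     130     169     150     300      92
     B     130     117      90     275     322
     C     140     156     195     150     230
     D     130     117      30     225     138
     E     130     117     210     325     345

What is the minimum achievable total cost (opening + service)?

Minimum total cost: 756

For any fixed open set, each work cell goes to its cheapest open site; total = fixed + service.
{A, B, C}: P→A 130, Q→B 117, R→B 90, S→C 150, T→A 92. Service 579; fixed 177; total 756.
{C, D}: service 565 + fixed 197 = 762
{A, C, D}: service 519 + fixed 271 = 790
{A, B, C, D, E}: P→A 130, Q→B 117, R→D 30, S→C 150, T→A 92. Service 519; fixed 387; total 906.
No other subset beats 756.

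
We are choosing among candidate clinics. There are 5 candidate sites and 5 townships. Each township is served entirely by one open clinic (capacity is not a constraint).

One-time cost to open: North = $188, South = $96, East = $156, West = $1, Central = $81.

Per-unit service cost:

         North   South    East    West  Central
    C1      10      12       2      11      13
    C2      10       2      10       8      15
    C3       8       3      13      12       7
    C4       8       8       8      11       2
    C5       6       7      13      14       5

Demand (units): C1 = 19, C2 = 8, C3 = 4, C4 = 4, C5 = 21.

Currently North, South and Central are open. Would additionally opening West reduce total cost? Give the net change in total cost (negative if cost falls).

Current service cost with {North, South, Central}: 331.
Adding West: each township re-picks its cheapest; new service cost 331, saving 0.
Extra fixed cost: 1. Net change = 1 − 0 = 1.
(Totals: 696 → 697.)

No — net change +1 (cost rises by 1).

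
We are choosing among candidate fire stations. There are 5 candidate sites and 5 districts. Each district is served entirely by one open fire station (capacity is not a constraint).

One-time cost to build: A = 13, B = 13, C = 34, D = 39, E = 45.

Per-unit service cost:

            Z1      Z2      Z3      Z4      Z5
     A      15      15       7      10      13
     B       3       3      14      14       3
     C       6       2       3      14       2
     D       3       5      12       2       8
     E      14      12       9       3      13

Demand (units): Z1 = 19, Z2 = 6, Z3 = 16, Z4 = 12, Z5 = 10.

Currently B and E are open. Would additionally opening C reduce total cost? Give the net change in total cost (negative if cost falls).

Yes — net change −78 (cost falls by 78).

Current service cost with {B, E}: 285.
Adding C: each district re-picks its cheapest; new service cost 173, saving 112.
Extra fixed cost: 34. Net change = 34 − 112 = -78.
(Totals: 343 → 265.)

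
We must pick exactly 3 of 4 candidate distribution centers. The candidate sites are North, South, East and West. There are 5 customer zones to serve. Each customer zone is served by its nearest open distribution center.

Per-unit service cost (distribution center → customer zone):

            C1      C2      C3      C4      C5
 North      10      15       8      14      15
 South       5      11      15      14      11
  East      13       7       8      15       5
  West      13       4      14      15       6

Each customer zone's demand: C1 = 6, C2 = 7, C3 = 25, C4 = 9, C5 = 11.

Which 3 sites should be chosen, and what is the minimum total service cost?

Choose South, East and West; total service cost 439.

With exactly 3 open, each customer zone uses its cheapest among the chosen.
{South, East, West}: C1→South 5·6=30, C2→West 4·7=28, C3→East 8·25=200, C4→South 14·9=126, C5→East 5·11=55. Service cost 439.
{North, South, West}: service cost 450
{North, South, East}: service cost 460
Among all 4 size-3 choices, {South, East, West} is lowest.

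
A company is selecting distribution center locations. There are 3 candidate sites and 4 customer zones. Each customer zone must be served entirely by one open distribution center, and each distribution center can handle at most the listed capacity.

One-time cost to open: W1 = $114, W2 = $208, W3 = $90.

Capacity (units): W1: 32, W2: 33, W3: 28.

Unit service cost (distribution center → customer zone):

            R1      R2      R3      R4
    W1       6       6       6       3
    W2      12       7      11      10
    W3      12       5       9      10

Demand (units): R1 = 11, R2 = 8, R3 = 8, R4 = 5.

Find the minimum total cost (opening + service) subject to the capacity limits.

Minimum total cost: 291

Open {W1}: R1→W1 6·11=66, R2→W1 6·8=48, R3→W1 6·8=48, R4→W1 3·5=15.
Loads: W1 carries 32/32. Service 177; fixed 114; total 291.
Next best feasible plan costs 373.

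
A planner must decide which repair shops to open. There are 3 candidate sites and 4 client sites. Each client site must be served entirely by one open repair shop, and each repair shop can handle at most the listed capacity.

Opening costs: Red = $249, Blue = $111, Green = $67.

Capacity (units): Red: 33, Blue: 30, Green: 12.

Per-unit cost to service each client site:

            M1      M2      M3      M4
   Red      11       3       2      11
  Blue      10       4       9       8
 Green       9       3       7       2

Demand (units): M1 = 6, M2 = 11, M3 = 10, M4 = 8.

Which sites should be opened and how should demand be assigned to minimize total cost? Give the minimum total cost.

Open {Blue, Green}: M1→Blue 10·6=60, M2→Blue 4·11=44, M3→Blue 9·10=90, M4→Green 2·8=16.
Loads: Blue carries 27/30, Green carries 8/12. Service 210; fixed 178; total 388.
Next best feasible plan costs 416.

Minimum total cost: 388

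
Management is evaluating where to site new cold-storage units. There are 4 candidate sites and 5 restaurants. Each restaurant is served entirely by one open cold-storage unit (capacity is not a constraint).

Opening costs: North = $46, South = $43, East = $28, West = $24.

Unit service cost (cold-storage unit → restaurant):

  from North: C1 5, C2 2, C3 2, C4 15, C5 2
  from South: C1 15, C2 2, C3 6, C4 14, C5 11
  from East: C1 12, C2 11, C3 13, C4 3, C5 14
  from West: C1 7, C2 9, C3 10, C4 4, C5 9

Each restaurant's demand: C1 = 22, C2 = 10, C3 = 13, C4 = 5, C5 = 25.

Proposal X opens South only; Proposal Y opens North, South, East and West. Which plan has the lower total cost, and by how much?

Proposal X: {South}: C1→South 15·22=330, C2→South 2·10=20, C3→South 6·13=78, C4→South 14·5=70, C5→South 11·25=275. Service 773; fixed 43; total 816.
Proposal Y: {North, South, East, West}: C1→North 5·22=110, C2→North 2·10=20, C3→North 2·13=26, C4→East 3·5=15, C5→North 2·25=50. Service 221; fixed 141; total 362.
Difference: |816 − 362| = 454.

Proposal Y is cheaper by 454.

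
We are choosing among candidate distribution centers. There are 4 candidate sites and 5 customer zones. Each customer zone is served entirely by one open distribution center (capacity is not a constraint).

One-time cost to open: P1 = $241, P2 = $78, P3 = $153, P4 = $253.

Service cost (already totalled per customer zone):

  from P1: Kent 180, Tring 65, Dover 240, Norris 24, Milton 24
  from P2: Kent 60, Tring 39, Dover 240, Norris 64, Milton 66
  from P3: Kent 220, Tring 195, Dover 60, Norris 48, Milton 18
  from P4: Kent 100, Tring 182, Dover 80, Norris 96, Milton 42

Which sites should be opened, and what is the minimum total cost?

Open P2 and P3; minimum total cost 456.

For any fixed open set, each customer zone goes to its cheapest open site; total = fixed + service.
{P2, P3}: Kent→P2 60, Tring→P2 39, Dover→P3 60, Norris→P3 48, Milton→P3 18. Service 225; fixed 231; total 456.
{P2}: service 469 + fixed 78 = 547
{P2, P4}: Kent→P2 60, Tring→P2 39, Dover→P4 80, Norris→P2 64, Milton→P4 42. Service 285; fixed 331; total 616.
{P1, P2, P3, P4}: service 201 + fixed 725 = 926
No other subset beats 456.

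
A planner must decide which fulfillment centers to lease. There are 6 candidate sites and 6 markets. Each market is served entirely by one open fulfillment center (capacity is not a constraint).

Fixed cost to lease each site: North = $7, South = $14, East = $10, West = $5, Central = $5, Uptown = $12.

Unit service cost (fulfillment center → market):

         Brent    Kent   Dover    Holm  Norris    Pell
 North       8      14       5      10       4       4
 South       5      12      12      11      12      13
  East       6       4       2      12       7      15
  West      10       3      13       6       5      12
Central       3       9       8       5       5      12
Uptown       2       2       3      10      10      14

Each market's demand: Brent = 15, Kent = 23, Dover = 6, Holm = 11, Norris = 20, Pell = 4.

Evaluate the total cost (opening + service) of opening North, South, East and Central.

Each market is assigned to its cheapest site among the open ones.
{North, South, East, Central}: Brent→Central 3·15=45, Kent→East 4·23=92, Dover→East 2·6=12, Holm→Central 5·11=55, Norris→North 4·20=80, Pell→North 4·4=16. Service 300; fixed 36; total 336.

Total cost: 336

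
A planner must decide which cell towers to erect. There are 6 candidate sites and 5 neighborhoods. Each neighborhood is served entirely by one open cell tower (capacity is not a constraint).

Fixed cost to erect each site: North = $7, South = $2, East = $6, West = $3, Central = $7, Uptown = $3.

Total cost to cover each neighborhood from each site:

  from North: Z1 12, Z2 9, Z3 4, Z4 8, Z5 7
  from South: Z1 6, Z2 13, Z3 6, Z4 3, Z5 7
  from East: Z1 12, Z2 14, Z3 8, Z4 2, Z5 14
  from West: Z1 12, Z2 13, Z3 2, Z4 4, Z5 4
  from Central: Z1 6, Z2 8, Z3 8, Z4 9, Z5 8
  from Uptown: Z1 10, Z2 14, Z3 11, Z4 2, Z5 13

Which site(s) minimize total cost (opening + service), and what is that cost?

Open South and West; minimum total cost 33.

For any fixed open set, each neighborhood goes to its cheapest open site; total = fixed + service.
{South, West}: Z1→South 6, Z2→South 13, Z3→West 2, Z4→South 3, Z5→West 4. Service 28; fixed 5; total 33.
{West, Central}: service 24 + fixed 10 = 34
{South, West, Central}: service 23 + fixed 12 = 35
{North, South, East, West, Central, Uptown}: Z1→South 6, Z2→Central 8, Z3→West 2, Z4→East 2, Z5→West 4. Service 22; fixed 28; total 50.
No other subset beats 33.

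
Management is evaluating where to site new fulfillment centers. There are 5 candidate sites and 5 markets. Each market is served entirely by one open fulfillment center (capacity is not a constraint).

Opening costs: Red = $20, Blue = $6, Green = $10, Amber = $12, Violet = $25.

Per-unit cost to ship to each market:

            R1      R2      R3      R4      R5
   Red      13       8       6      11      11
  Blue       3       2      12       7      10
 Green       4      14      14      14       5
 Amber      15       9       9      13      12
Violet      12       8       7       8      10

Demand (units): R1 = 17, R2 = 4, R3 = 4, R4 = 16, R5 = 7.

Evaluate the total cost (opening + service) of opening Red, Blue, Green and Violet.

Total cost: 291

Each market is assigned to its cheapest site among the open ones.
{Red, Blue, Green, Violet}: R1→Blue 3·17=51, R2→Blue 2·4=8, R3→Red 6·4=24, R4→Blue 7·16=112, R5→Green 5·7=35. Service 230; fixed 61; total 291.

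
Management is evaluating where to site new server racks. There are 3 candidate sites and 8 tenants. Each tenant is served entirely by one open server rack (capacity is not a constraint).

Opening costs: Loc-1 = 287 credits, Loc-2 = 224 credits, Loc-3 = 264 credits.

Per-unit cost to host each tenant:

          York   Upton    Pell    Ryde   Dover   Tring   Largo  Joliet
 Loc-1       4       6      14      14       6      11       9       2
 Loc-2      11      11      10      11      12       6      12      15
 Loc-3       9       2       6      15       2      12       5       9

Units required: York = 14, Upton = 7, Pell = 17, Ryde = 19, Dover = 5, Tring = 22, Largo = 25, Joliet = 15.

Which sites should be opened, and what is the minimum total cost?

Open Loc-3 only; minimum total cost 1325.

For any fixed open set, each tenant goes to its cheapest open site; total = fixed + service.
{Loc-3}: York→Loc-3 9·14=126, Upton→Loc-3 2·7=14, Pell→Loc-3 6·17=102, Ryde→Loc-3 15·19=285, Dover→Loc-3 2·5=10, Tring→Loc-3 12·22=264, Largo→Loc-3 5·25=125, Joliet→Loc-3 9·15=135. Service 1061; fixed 264; total 1325.
{Loc-2, Loc-3}: service 853 + fixed 488 = 1341
{Loc-1, Loc-3}: service 845 + fixed 551 = 1396
{Loc-1, Loc-2, Loc-3}: York→Loc-1 4·14=56, Upton→Loc-3 2·7=14, Pell→Loc-3 6·17=102, Ryde→Loc-2 11·19=209, Dover→Loc-3 2·5=10, Tring→Loc-2 6·22=132, Largo→Loc-3 5·25=125, Joliet→Loc-1 2·15=30. Service 678; fixed 775; total 1453.
(All 7 nonempty subsets were checked; Loc-3 only is lowest.)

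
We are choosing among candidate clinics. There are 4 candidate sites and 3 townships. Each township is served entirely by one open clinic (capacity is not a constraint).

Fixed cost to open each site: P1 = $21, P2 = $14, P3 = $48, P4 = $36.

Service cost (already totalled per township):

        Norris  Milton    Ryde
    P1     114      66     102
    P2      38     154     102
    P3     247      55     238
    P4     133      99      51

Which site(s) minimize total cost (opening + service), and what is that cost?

For any fixed open set, each township goes to its cheapest open site; total = fixed + service.
{P1, P2, P4}: Norris→P2 38, Milton→P1 66, Ryde→P4 51. Service 155; fixed 71; total 226.
{P2, P4}: service 188 + fixed 50 = 238
{P1, P2}: Norris→P2 38, Milton→P1 66, Ryde→P1 102. Service 206; fixed 35; total 241.
{P1, P2, P3, P4}: Norris→P2 38, Milton→P3 55, Ryde→P4 51. Service 144; fixed 119; total 263.
No other subset beats 226.

Open P1, P2 and P4; minimum total cost 226.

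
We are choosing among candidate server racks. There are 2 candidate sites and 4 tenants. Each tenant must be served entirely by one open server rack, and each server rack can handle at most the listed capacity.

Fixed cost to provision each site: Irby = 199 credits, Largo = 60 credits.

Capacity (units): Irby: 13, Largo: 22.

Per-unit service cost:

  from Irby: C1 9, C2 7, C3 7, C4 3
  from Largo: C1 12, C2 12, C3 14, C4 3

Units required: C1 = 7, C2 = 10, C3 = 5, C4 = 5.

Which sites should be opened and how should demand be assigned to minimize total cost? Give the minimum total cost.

Open {Irby, Largo}: C1→Irby 9·7=63, C2→Largo 12·10=120, C3→Irby 7·5=35, C4→Largo 3·5=15.
Loads: Irby carries 12/13, Largo carries 15/22. Service 233; fixed 259; total 492.
Next best feasible plan costs 498.

Minimum total cost: 492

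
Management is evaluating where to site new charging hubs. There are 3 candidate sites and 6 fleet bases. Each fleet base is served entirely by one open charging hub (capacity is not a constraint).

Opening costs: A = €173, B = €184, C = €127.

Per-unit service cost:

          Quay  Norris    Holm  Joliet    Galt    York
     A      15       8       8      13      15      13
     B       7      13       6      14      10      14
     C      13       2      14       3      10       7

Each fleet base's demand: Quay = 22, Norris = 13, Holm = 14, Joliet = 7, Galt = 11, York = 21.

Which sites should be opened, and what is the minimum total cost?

For any fixed open set, each fleet base goes to its cheapest open site; total = fixed + service.
{B, C}: Quay→B 7·22=154, Norris→C 2·13=26, Holm→B 6·14=84, Joliet→C 3·7=21, Galt→B 10·11=110, York→C 7·21=147. Service 542; fixed 311; total 853.
{C}: service 786 + fixed 127 = 913
{A, C}: Quay→C 13·22=286, Norris→C 2·13=26, Holm→A 8·14=112, Joliet→C 3·7=21, Galt→C 10·11=110, York→C 7·21=147. Service 702; fixed 300; total 1002.
{A, B, C}: service 542 + fixed 484 = 1026
(All 7 nonempty subsets were checked; B and C is lowest.)

Open B and C; minimum total cost 853.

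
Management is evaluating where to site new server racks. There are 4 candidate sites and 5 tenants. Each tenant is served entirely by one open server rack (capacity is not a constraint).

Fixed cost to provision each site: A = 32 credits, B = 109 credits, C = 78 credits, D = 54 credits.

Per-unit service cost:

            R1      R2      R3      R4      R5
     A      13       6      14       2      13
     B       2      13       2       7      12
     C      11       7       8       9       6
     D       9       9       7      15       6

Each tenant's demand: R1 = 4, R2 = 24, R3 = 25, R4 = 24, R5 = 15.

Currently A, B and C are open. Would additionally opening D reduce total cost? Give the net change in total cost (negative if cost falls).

Current service cost with {A, B, C}: 340.
Adding D: each tenant re-picks its cheapest; new service cost 340, saving 0.
Extra fixed cost: 54. Net change = 54 − 0 = 54.
(Totals: 559 → 613.)

No — net change +54 (cost rises by 54).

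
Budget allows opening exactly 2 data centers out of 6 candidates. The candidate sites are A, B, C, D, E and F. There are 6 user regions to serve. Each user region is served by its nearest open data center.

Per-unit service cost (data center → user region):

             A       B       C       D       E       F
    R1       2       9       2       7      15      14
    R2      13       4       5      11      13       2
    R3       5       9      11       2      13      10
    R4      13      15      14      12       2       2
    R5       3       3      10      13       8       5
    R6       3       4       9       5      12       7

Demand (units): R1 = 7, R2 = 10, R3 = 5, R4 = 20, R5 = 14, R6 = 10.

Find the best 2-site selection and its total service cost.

Choose A and F; total service cost 171.

With exactly 2 open, each user region uses its cheapest among the chosen.
{A, F}: R1→A 2·7=14, R2→F 2·10=20, R3→A 5·5=25, R4→F 2·20=40, R5→A 3·14=42, R6→A 3·10=30. Service cost 171.
{D, F}: service cost 239
{B, F}: service cost 250
Among all 15 size-2 choices, {A, F} is lowest.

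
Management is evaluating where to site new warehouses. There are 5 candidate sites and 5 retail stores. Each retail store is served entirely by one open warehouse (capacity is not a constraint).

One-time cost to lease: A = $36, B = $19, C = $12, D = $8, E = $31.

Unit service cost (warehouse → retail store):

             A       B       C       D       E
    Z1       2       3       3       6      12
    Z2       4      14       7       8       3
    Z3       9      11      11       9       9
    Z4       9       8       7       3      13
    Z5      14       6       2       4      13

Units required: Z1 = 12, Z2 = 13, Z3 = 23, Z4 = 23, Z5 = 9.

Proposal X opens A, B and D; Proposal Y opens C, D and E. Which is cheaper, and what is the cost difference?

Proposal X: {A, B, D}: Z1→A 2·12=24, Z2→A 4·13=52, Z3→A 9·23=207, Z4→D 3·23=69, Z5→D 4·9=36. Service 388; fixed 63; total 451.
Proposal Y: {C, D, E}: Z1→C 3·12=36, Z2→E 3·13=39, Z3→D 9·23=207, Z4→D 3·23=69, Z5→C 2·9=18. Service 369; fixed 51; total 420.
Difference: |451 − 420| = 31.

Proposal Y is cheaper by 31.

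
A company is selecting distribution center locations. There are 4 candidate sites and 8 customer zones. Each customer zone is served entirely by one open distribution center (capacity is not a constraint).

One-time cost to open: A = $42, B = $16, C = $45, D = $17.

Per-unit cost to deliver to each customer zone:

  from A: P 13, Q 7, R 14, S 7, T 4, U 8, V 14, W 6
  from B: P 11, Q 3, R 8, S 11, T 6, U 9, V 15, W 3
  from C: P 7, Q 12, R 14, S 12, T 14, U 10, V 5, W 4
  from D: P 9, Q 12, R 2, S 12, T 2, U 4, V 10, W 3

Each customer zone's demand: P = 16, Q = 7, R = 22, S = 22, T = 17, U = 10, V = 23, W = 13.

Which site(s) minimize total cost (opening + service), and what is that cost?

For any fixed open set, each customer zone goes to its cheapest open site; total = fixed + service.
{A, B, C, D}: P→C 7·16=112, Q→B 3·7=21, R→D 2·22=44, S→A 7·22=154, T→D 2·17=34, U→D 4·10=40, V→C 5·23=115, W→B 3·13=39. Service 559; fixed 120; total 679.
{A, C, D}: P→C 7·16=112, Q→A 7·7=49, R→D 2·22=44, S→A 7·22=154, T→D 2·17=34, U→D 4·10=40, V→C 5·23=115, W→D 3·13=39. Service 587; fixed 104; total 691.
{B, C, D}: P→C 7·16=112, Q→B 3·7=21, R→D 2·22=44, S→B 11·22=242, T→D 2·17=34, U→D 4·10=40, V→C 5·23=115, W→B 3·13=39. Service 647; fixed 78; total 725.
{B}: P→B 11·16=176, Q→B 3·7=21, R→B 8·22=176, S→B 11·22=242, T→B 6·17=102, U→B 9·10=90, V→B 15·23=345, W→B 3·13=39. Service 1191; fixed 16; total 1207.
(All 15 nonempty subsets were checked; A, B, C and D is lowest.)

Open A, B, C and D; minimum total cost 679.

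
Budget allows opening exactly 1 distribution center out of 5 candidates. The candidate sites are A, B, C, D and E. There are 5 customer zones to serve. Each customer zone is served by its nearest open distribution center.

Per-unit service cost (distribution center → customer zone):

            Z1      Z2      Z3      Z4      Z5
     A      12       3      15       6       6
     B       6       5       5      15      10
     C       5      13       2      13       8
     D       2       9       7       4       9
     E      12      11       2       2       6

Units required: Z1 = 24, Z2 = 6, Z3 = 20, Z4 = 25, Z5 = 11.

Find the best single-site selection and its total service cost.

With exactly 1 open, each customer zone uses its cheapest among the chosen.
{D}: Z1→D 2·24=48, Z2→D 9·6=54, Z3→D 7·20=140, Z4→D 4·25=100, Z5→D 9·11=99. Service cost 441.
{E}: service cost 510
{C}: service cost 651
Among all 5 size-1 choices, {D} is lowest.

Choose D only; total service cost 441.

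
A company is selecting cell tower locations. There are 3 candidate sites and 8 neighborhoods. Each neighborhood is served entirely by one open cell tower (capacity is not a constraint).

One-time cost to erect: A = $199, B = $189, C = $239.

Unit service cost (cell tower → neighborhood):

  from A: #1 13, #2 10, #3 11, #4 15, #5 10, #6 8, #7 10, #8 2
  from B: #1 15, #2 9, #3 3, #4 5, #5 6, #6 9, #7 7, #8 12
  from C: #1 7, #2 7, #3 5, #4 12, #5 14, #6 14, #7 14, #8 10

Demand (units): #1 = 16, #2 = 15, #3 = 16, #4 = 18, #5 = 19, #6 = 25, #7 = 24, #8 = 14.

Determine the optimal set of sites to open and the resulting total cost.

Open B only; minimum total cost 1377.

For any fixed open set, each neighborhood goes to its cheapest open site; total = fixed + service.
{B}: #1→B 15·16=240, #2→B 9·15=135, #3→B 3·16=48, #4→B 5·18=90, #5→B 6·19=114, #6→B 9·25=225, #7→B 7·24=168, #8→B 12·14=168. Service 1188; fixed 189; total 1377.
{A, B}: #1→A 13·16=208, #2→B 9·15=135, #3→B 3·16=48, #4→B 5·18=90, #5→B 6·19=114, #6→A 8·25=200, #7→B 7·24=168, #8→A 2·14=28. Service 991; fixed 388; total 1379.
{B, C}: service 1002 + fixed 428 = 1430
{A, B, C}: service 865 + fixed 627 = 1492
(All 7 nonempty subsets were checked; B only is lowest.)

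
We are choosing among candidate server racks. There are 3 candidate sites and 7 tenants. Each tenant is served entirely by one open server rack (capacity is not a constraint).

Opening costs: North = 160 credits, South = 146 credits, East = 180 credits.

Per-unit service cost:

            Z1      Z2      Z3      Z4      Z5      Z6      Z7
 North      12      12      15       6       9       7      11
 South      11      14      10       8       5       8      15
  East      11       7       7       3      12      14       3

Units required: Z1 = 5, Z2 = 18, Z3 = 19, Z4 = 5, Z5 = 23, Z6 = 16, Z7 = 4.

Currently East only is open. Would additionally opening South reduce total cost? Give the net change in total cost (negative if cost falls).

Current service cost with {East}: 841.
Adding South: each tenant re-picks its cheapest; new service cost 584, saving 257.
Extra fixed cost: 146. Net change = 146 − 257 = -111.
(Totals: 1021 → 910.)

Yes — net change −111 (cost falls by 111).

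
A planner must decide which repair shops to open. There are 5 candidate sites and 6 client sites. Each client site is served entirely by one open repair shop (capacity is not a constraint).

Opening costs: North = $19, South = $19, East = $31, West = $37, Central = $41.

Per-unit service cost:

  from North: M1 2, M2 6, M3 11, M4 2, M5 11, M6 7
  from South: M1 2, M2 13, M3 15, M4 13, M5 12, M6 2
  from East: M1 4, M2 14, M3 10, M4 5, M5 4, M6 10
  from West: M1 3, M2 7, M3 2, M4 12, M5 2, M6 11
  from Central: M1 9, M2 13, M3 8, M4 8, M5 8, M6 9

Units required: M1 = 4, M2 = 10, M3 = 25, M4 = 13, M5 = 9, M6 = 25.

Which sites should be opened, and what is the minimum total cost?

Open North, South and West; minimum total cost 287.

For any fixed open set, each client site goes to its cheapest open site; total = fixed + service.
{North, South, West}: M1→North 2·4=8, M2→North 6·10=60, M3→West 2·25=50, M4→North 2·13=26, M5→West 2·9=18, M6→South 2·25=50. Service 212; fixed 75; total 287.
{North, South, East, West}: service 212 + fixed 106 = 318
{North, South, West, Central}: service 212 + fixed 116 = 328
{North, South, East, West, Central}: M1→North 2·4=8, M2→North 6·10=60, M3→West 2·25=50, M4→North 2·13=26, M5→West 2·9=18, M6→South 2·25=50. Service 212; fixed 147; total 359.
No other subset beats 287.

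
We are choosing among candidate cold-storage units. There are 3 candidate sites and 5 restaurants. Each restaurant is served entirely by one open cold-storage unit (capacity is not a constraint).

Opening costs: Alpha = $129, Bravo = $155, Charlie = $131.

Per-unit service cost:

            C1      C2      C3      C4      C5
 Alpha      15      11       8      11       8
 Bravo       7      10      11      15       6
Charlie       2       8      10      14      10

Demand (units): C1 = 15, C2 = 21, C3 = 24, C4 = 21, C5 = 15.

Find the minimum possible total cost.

Minimum total cost: 1001

For any fixed open set, each restaurant goes to its cheapest open site; total = fixed + service.
{Alpha, Charlie}: C1→Charlie 2·15=30, C2→Charlie 8·21=168, C3→Alpha 8·24=192, C4→Alpha 11·21=231, C5→Alpha 8·15=120. Service 741; fixed 260; total 1001.
{Charlie}: C1→Charlie 2·15=30, C2→Charlie 8·21=168, C3→Charlie 10·24=240, C4→Charlie 14·21=294, C5→Charlie 10·15=150. Service 882; fixed 131; total 1013.
{Bravo, Charlie}: service 822 + fixed 286 = 1108
{Alpha, Bravo, Charlie}: service 711 + fixed 415 = 1126
(All 7 nonempty subsets were checked; Alpha and Charlie is lowest.)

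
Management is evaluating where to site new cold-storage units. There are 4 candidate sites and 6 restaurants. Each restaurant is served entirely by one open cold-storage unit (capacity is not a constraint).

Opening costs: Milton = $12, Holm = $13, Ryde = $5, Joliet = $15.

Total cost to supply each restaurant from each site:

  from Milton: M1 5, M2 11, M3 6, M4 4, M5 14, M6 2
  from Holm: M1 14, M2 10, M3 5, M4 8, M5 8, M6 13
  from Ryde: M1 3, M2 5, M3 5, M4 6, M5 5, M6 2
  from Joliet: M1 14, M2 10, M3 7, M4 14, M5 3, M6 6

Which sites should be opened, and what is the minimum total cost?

For any fixed open set, each restaurant goes to its cheapest open site; total = fixed + service.
{Ryde}: M1→Ryde 3, M2→Ryde 5, M3→Ryde 5, M4→Ryde 6, M5→Ryde 5, M6→Ryde 2. Service 26; fixed 5; total 31.
{Milton, Ryde}: service 24 + fixed 17 = 41
{Holm, Ryde}: service 26 + fixed 18 = 44
{Milton, Holm, Ryde, Joliet}: M1→Ryde 3, M2→Ryde 5, M3→Holm 5, M4→Milton 4, M5→Joliet 3, M6→Milton 2. Service 22; fixed 45; total 67.
No other subset beats 31.

Open Ryde only; minimum total cost 31.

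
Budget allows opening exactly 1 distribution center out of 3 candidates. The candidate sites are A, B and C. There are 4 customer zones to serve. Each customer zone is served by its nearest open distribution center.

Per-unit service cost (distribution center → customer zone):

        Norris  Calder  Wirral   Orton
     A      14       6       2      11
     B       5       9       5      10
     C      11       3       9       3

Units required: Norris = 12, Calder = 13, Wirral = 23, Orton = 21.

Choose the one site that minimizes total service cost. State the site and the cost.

Choose C only; total service cost 441.

With exactly 1 open, each customer zone uses its cheapest among the chosen.
{C}: Norris→C 11·12=132, Calder→C 3·13=39, Wirral→C 9·23=207, Orton→C 3·21=63. Service cost 441.
{B}: service cost 502
{A}: service cost 523
Among all 3 size-1 choices, {C} is lowest.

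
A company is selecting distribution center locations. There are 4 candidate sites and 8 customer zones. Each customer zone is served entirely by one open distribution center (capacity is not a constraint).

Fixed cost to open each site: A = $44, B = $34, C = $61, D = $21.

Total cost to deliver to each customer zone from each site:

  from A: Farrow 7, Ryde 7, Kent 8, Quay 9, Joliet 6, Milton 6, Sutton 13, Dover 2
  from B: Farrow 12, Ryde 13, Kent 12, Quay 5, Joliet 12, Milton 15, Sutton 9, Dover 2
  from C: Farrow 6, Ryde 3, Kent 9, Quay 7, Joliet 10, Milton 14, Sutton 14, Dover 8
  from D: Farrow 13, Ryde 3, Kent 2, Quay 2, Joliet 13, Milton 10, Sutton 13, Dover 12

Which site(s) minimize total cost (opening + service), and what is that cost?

Open D only; minimum total cost 89.

For any fixed open set, each customer zone goes to its cheapest open site; total = fixed + service.
{D}: Farrow→D 13, Ryde→D 3, Kent→D 2, Quay→D 2, Joliet→D 13, Milton→D 10, Sutton→D 13, Dover→D 12. Service 68; fixed 21; total 89.
{A}: Farrow→A 7, Ryde→A 7, Kent→A 8, Quay→A 9, Joliet→A 6, Milton→A 6, Sutton→A 13, Dover→A 2. Service 58; fixed 44; total 102.
{A, D}: Farrow→A 7, Ryde→D 3, Kent→D 2, Quay→D 2, Joliet→A 6, Milton→A 6, Sutton→A 13, Dover→A 2. Service 41; fixed 65; total 106.
{A, B, C, D}: service 36 + fixed 160 = 196
(All 15 nonempty subsets were checked; D only is lowest.)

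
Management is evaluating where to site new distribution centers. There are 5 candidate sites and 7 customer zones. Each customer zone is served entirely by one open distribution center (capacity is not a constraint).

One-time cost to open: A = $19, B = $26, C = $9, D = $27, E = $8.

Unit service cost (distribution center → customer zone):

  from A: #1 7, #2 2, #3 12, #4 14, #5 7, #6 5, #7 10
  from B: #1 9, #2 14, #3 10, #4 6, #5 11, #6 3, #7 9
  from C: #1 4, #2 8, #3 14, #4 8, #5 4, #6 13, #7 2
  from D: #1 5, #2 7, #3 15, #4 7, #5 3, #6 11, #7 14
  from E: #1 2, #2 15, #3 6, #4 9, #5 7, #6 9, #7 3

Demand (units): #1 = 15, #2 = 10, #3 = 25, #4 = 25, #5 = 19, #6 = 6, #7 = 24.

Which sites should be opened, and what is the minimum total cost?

Open A, B, C and E; minimum total cost 554.

For any fixed open set, each customer zone goes to its cheapest open site; total = fixed + service.
{A, B, C, E}: #1→E 2·15=30, #2→A 2·10=20, #3→E 6·25=150, #4→B 6·25=150, #5→C 4·19=76, #6→B 3·6=18, #7→C 2·24=48. Service 492; fixed 62; total 554.
{A, B, C, D, E}: service 473 + fixed 89 = 562
{A, C, D, E}: service 510 + fixed 63 = 573
{E}: service 814 + fixed 8 = 822
No other subset beats 554.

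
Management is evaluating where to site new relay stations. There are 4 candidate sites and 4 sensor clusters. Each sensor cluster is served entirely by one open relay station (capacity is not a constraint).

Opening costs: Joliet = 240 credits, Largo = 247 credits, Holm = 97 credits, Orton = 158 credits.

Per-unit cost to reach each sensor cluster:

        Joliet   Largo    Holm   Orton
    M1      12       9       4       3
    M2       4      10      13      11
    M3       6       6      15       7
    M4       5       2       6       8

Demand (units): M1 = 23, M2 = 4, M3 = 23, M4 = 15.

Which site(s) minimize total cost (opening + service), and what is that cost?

For any fixed open set, each sensor cluster goes to its cheapest open site; total = fixed + service.
{Orton}: M1→Orton 3·23=69, M2→Orton 11·4=44, M3→Orton 7·23=161, M4→Orton 8·15=120. Service 394; fixed 158; total 552.
{Holm, Orton}: service 364 + fixed 255 = 619
{Largo, Holm}: M1→Holm 4·23=92, M2→Largo 10·4=40, M3→Largo 6·23=138, M4→Largo 2·15=30. Service 300; fixed 344; total 644.
{Joliet, Largo, Holm, Orton}: service 253 + fixed 742 = 995
(All 15 nonempty subsets were checked; Orton only is lowest.)

Open Orton only; minimum total cost 552.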